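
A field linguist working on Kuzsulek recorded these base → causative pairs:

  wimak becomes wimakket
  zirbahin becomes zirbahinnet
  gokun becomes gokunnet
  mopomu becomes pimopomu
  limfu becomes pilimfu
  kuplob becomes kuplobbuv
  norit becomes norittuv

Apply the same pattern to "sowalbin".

sowalbinnet

gokun and mopomu both have last vowel 'u' yet inflect differently (gokunnet, pimopomu), so the last vowel is not what conditions the rule; the final letter is.
"sowalbin" ends in -n. The stems ending in -n (zirbahin → zirbahinnet, gokun → gokunnet) double the final consonant and add -et.
The other patterns: stems ending in -u add the prefix pi-; stems ending in -b or -t double the final consonant and add -uv.
So sowalbin → sowalbinnet.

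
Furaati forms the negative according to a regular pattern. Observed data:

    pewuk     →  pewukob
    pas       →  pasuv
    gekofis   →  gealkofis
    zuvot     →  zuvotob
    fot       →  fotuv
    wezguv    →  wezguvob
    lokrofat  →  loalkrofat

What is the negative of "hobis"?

hobisob

"hobis" has 2 vowels. The stems with 2 vowels (zuvot → zuvotob, wezguv → wezguvob, pewuk → pewukob) add -ob.
So hobis → hobisob.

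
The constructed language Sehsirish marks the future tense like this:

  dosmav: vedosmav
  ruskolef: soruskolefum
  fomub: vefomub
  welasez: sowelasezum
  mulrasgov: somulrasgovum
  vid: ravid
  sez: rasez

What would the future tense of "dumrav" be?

vedumrav

sez and welasez both end in -z yet inflect differently (rasez, sowelasezum), so the final letter is not what conditions the rule; the number of vowels is.
"dumrav" has 2 vowels. The stems with 2 vowels (dosmav → vedosmav, fomub → vefomub) add the prefix ve-.
So dumrav → vedumrav.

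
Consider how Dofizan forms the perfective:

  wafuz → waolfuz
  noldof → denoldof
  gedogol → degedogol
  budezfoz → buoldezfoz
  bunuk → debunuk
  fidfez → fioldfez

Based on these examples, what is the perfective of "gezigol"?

budezfoz and gedogol both have last vowel 'o' yet inflect differently (buoldezfoz, degedogol), so the last vowel is not what conditions the rule; the final letter is.
"gezigol" ends in -l. The one such stem in the data (gedogol → degedogol) adds the prefix de-, so the same rule applies.
The other pattern: stems ending in -z insert -ol- after the first vowel.
So gezigol → degezigol.

degezigol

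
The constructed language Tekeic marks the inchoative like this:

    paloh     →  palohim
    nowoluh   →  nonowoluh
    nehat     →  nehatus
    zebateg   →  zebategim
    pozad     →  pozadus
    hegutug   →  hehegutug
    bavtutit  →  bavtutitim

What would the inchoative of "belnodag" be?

belnodagus

nowoluh and paloh both end in -h yet inflect differently (nonowoluh, palohim), so the final letter is not what conditions the rule; the last vowel is.
"belnodag" has last vowel 'a'. The stems whose last vowel is 'a' (pozad → pozadus, nehat → nehatus) add -us.
So belnodag → belnodagus.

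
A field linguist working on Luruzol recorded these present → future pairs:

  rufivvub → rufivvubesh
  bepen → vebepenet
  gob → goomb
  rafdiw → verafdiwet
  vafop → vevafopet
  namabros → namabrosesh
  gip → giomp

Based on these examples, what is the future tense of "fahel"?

gip and vafop both end in -p yet inflect differently (giomp, vevafopet), so the final letter is not what conditions the rule; the number of vowels is.
"fahel" has 2 vowels. The stems with 2 vowels (bepen → vebepenet, vafop → vevafopet, rafdiw → verafdiwet) add ve- … -et around the stem.
The other patterns: stems with 1 vowel insert -om- after the first vowel; stems with 3 vowels add -esh.
So fahel → vefahelet.

vefahelet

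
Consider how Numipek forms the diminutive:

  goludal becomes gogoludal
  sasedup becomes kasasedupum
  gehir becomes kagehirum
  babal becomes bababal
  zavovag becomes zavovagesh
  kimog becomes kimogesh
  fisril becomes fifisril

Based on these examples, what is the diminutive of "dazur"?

kadazurum

"dazur" ends in -r. The one such stem in the data (gehir → kagehirum) adds ka- … -um around the stem, so the same rule applies.
So dazur → kadazurum.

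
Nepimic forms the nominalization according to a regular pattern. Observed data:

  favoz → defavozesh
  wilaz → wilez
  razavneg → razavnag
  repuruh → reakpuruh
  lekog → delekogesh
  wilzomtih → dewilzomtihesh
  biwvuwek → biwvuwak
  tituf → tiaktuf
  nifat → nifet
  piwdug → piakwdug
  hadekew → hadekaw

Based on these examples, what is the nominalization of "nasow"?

denasowesh

razavneg and piwdug both end in -g yet inflect differently (razavnag, piakwdug), so the final letter is not what conditions the rule; the last vowel is.
"nasow" has last vowel 'o'. The stems whose last vowel is 'o' (favoz → defavozesh, lekog → delekogesh) add de- … -esh around the stem.
So nasow → denasowesh.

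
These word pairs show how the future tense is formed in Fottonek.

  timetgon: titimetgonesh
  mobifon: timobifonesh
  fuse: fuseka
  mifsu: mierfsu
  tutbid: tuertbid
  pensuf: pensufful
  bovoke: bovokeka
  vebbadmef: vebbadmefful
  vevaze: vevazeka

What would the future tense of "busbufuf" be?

"busbufuf" ends in -f. The stems ending in -f (pensuf → pensufful, vebbadmef → vebbadmefful) double the final consonant and add -ul.
The other patterns: stems ending in -e drop the final letter and add -eka; stems ending in -n add ti- … -esh around the stem; stems ending in -d or -u insert -er- after the first vowel.
So busbufuf → busbufufful.

busbufufful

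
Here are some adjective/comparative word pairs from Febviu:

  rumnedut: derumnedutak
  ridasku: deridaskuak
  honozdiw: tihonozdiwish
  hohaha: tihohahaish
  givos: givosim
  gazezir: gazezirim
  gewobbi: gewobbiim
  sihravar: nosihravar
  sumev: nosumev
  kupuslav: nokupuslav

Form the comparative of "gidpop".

gidpopim

"gidpop" begins with g-. The stems beginning with g- (givos → givosim, gazezir → gazezirim, gewobbi → gewobbiim) add -im.
The other patterns: stems beginning with r- add de- … -ak around the stem; stems beginning with h- add ti- … -ish around the stem; stems beginning with k- or s- add the prefix no-.
So gidpop → gidpopim.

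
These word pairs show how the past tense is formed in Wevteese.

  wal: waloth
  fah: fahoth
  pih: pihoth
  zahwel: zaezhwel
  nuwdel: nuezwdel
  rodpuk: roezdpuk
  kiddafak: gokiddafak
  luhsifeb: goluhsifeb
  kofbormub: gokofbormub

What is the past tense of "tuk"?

tukoth

wal and zahwel both end in -l yet inflect differently (waloth, zaezhwel), so the final letter is not what conditions the rule; the number of vowels is.
"tuk" has 1 vowel. The stems with 1 vowel (wal → waloth, fah → fahoth, pih → pihoth) add -oth.
So tuk → tukoth.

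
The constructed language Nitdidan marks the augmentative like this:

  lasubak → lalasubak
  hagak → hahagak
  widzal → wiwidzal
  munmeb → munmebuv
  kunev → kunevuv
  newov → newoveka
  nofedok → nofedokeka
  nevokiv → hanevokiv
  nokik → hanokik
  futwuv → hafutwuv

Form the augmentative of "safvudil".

kunev and newov both end in -v yet inflect differently (kunevuv, newoveka), so the final letter is not what conditions the rule; the last vowel is.
"safvudil" has last vowel 'i'. The stems whose last vowel is 'i' (nevokiv → hanevokiv, nokik → hanokik) add the prefix ha-.
The other patterns: stems whose last vowel is 'a' repeat the first consonant+vowel as a prefix; stems whose last vowel is 'e' add -uv; stems whose last vowel is 'o' add -eka.
So safvudil → hasafvudil.

hasafvudil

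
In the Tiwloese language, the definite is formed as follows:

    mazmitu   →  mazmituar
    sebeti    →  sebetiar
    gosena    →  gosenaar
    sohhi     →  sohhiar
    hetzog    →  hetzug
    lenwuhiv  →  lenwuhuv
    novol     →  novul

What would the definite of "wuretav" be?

wuretuv

sebeti and lenwuhiv both have last vowel 'i' yet inflect differently (sebetiar, lenwuhuv), so the last vowel is not what conditions the rule; whether the stem ends in a vowel or a consonant is.
"wuretav" ends in a consonant. The stems ending in a consonant (hetzog → hetzug, lenwuhiv → lenwuhuv, novol → novul) change the last vowel to 'u'.
So wuretav → wuretuv.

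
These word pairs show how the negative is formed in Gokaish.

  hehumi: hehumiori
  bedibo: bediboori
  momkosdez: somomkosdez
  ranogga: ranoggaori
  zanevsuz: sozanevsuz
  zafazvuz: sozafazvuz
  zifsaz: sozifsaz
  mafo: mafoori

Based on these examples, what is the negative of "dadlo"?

dadloori

zifsaz and ranogga both have last vowel 'a' yet inflect differently (sozifsaz, ranoggaori), so the last vowel is not what conditions the rule; whether the stem ends in a vowel or a consonant is.
"dadlo" ends in a vowel. The stems ending in a vowel (mafo → mafoori, bedibo → bediboori, hehumi → hehumiori) add -ori.
The other pattern: stems ending in a consonant add the prefix so-.
So dadlo → dadloori.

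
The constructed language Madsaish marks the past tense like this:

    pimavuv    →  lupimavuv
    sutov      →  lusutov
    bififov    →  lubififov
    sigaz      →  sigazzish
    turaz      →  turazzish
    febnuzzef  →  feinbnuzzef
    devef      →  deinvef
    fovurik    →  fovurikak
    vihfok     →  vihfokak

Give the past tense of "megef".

meingef

"megef" ends in -f. The stems ending in -f (febnuzzef → feinbnuzzef, devef → deinvef) insert -in- after the first vowel.
The other patterns: stems ending in -v add the prefix lu-; stems ending in -z double the final consonant and add -ish; stems ending in -k add -ak.
So megef → meingef.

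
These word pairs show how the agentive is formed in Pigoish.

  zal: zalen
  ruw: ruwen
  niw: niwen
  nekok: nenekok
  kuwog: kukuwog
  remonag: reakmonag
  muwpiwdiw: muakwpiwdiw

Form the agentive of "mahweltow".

maakhweltow

kuwog and remonag both end in -g yet inflect differently (kukuwog, reakmonag), so the final letter is not what conditions the rule; the number of vowels is.
"mahweltow" has 3 vowels. The stems with 3 vowels (remonag → reakmonag, muwpiwdiw → muakwpiwdiw) insert -ak- after the first vowel.
So mahweltow → maakhweltow.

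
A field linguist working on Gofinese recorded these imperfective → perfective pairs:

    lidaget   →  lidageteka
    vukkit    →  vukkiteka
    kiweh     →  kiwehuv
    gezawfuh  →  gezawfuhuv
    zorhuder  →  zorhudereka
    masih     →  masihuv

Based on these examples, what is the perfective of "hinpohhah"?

hinpohhahuv

kiweh and lidaget both have last vowel 'e' yet inflect differently (kiwehuv, lidageteka), so the last vowel is not what conditions the rule; the final letter is.
"hinpohhah" ends in -h. The stems ending in -h (kiweh → kiwehuv, gezawfuh → gezawfuhuv, masih → masihuv) add -uv.
So hinpohhah → hinpohhahuv.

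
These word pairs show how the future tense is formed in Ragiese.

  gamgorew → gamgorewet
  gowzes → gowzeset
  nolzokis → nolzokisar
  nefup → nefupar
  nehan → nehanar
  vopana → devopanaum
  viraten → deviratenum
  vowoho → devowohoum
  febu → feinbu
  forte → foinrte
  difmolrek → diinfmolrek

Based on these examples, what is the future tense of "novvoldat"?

gowzes and nolzokis both end in -s yet inflect differently (gowzeset, nolzokisar), so the final letter is not what conditions the rule; the first letter is.
"novvoldat" begins with n-. The stems beginning with n- (nolzokis → nolzokisar, nefup → nefupar, nehan → nehanar) add -ar.
The other patterns: stems beginning with g- add -et; stems beginning with v- add de- … -um around the stem; stems beginning with d- or f- insert -in- after the first vowel.
So novvoldat → novvoldatar.

novvoldatar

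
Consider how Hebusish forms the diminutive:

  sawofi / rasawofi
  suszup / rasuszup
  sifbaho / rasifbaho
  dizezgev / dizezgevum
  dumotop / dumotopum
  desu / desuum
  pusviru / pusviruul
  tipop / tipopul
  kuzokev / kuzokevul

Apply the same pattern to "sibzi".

suszup and dumotop both end in -p yet inflect differently (rasuszup, dumotopum), so the final letter is not what conditions the rule; the first letter is.
"sibzi" begins with s-. The stems beginning with s- (sawofi → rasawofi, suszup → rasuszup, sifbaho → rasifbaho) add the prefix ra-.
The other patterns: stems beginning with d- add -um; stems beginning with k-, p- or t- add -ul.
So sibzi → rasibzi.

rasibzi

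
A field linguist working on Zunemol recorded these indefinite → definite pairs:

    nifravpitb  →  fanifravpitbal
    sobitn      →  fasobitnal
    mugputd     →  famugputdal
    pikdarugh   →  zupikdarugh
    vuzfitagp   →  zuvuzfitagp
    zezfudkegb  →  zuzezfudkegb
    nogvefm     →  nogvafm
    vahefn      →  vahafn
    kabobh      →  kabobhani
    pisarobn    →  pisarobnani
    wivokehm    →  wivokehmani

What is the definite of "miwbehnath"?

nifravpitb and zezfudkegb both end in -b yet inflect differently (fanifravpitbal, zuzezfudkegb), so the final letter is not what conditions the rule; the second-to-last letter is.
"miwbehnath" has second-to-last letter 't'. The stems whose second-to-last letter is 't' (nifravpitb → fanifravpitbal, sobitn → fasobitnal, mugputd → famugputdal) add fa- … -al around the stem.
The other patterns: stems whose second-to-last letter is 'g' add the prefix zu-; stems whose second-to-last letter is 'f' change the last vowel to 'a'; stems whose second-to-last letter is 'b' or 'h' add -ani.
So miwbehnath → famiwbehnathal.

famiwbehnathal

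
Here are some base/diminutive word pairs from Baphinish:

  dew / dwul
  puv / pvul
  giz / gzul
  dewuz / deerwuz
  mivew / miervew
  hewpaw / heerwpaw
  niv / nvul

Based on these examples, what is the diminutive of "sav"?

svul

giz and dewuz both end in -z yet inflect differently (gzul, deerwuz), so the final letter is not what conditions the rule; the number of vowels is.
"sav" has 1 vowel. The stems with 1 vowel (puv → pvul, niv → nvul, dew → dwul) delete the last vowel and add -ul.
So sav → svul.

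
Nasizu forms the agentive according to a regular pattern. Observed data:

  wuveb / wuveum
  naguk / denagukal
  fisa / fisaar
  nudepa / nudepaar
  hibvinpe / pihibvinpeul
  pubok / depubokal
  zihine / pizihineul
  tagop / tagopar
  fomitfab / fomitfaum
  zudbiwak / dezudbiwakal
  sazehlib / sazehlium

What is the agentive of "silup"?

"silup" ends in -p. The one such stem in the data (tagop → tagopar) adds -ar, so the same rule applies.
So silup → silupar.

silupar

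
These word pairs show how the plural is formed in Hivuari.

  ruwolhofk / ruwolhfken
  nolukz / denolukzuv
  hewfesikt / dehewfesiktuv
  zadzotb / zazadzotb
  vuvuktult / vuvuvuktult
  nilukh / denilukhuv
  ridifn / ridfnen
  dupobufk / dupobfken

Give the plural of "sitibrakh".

desitibrakhuv

hewfesikt and vuvuktult both end in -t yet inflect differently (dehewfesiktuv, vuvuvuktult), so the final letter is not what conditions the rule; the second-to-last letter is.
"sitibrakh" has second-to-last letter 'k'. The stems whose second-to-last letter is 'k' (hewfesikt → dehewfesiktuv, nilukh → denilukhuv, nolukz → denolukzuv) add de- … -uv around the stem.
The other patterns: stems whose second-to-last letter is 'f' delete the last vowel and add -en; stems whose second-to-last letter is 'l' or 't' repeat the first consonant+vowel as a prefix.
So sitibrakh → desitibrakhuv.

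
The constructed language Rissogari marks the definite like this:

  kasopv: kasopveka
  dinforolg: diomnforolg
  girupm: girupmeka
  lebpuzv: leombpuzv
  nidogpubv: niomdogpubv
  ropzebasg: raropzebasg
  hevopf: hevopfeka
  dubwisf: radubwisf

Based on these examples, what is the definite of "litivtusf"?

dubwisf and hevopf both end in -f yet inflect differently (radubwisf, hevopfeka), so the final letter is not what conditions the rule; the second-to-last letter is.
"litivtusf" has second-to-last letter 's'. The stems whose second-to-last letter is 's' (dubwisf → radubwisf, ropzebasg → raropzebasg) add the prefix ra-.
So litivtusf → ralitivtusf.

ralitivtusf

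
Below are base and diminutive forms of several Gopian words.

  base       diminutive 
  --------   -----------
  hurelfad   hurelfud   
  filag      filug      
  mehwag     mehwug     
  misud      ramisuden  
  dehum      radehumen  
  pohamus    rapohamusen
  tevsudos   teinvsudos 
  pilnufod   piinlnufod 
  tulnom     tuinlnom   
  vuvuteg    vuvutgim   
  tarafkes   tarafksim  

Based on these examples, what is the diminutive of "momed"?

momdim

hurelfad and misud both end in -d yet inflect differently (hurelfud, ramisuden), so the final letter is not what conditions the rule; the last vowel is.
"momed" has last vowel 'e'. The stems whose last vowel is 'e' (vuvuteg → vuvutgim, tarafkes → tarafksim) delete the last vowel and add -im.
So momed → momdim.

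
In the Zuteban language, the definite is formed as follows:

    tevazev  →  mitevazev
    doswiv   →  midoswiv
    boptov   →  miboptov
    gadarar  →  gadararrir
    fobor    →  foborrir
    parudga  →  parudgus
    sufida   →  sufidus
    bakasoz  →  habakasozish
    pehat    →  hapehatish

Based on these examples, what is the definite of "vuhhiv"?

mivuhhiv

boptov and fobor both have last vowel 'o' yet inflect differently (miboptov, foborrir), so the last vowel is not what conditions the rule; the final letter is.
"vuhhiv" ends in -v. The stems ending in -v (tevazev → mitevazev, doswiv → midoswiv, boptov → miboptov) add the prefix mi-.
The other patterns: stems ending in -r double the final consonant and add -ir; stems ending in -a drop the final letter and add -us; stems ending in -t or -z add ha- … -ish around the stem.
So vuhhiv → mivuhhiv.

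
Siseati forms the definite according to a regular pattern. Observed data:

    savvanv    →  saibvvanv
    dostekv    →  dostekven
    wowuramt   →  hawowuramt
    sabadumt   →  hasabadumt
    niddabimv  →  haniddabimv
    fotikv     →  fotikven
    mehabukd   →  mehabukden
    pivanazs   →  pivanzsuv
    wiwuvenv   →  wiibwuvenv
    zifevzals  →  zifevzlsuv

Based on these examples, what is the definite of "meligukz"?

meligukzen

fotikv and niddabimv both end in -v yet inflect differently (fotikven, haniddabimv), so the final letter is not what conditions the rule; the second-to-last letter is.
"meligukz" has second-to-last letter 'k'. The stems whose second-to-last letter is 'k' (fotikv → fotikven, dostekv → dostekven, mehabukd → mehabukden) add -en.
So meligukz → meligukzen.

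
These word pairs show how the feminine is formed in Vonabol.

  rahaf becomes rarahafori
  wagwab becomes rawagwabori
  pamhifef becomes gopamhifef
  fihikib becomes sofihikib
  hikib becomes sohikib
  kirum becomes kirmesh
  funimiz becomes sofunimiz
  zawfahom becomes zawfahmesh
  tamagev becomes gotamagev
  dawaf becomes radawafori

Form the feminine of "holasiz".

wagwab and fihikib both end in -b yet inflect differently (rawagwabori, sofihikib), so the final letter is not what conditions the rule; the last vowel is.
"holasiz" has last vowel 'i'. The stems whose last vowel is 'i' (fihikib → sofihikib, funimiz → sofunimiz, hikib → sohikib) add the prefix so-.
So holasiz → soholasiz.

soholasiz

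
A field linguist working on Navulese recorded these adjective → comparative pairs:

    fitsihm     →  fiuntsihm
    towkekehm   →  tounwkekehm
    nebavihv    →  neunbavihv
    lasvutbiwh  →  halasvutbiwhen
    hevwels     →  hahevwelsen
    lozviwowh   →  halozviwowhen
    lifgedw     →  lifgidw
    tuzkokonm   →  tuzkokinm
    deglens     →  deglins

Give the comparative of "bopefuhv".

fitsihm and tuzkokonm both end in -m yet inflect differently (fiuntsihm, tuzkokinm), so the final letter is not what conditions the rule; the second-to-last letter is.
"bopefuhv" has second-to-last letter 'h'. The stems whose second-to-last letter is 'h' (fitsihm → fiuntsihm, towkekehm → tounwkekehm, nebavihv → neunbavihv) insert -un- after the first vowel.
The other patterns: stems whose second-to-last letter is 'l' or 'w' add ha- … -en around the stem; stems whose second-to-last letter is 'd' or 'n' change the last vowel to 'i'.
So bopefuhv → bounpefuhv.

bounpefuhv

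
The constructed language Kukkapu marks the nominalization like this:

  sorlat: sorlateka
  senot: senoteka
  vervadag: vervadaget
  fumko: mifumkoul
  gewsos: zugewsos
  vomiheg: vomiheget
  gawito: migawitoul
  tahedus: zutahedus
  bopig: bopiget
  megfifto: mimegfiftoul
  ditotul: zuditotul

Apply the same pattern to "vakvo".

sorlat and vervadag both have last vowel 'a' yet inflect differently (sorlateka, vervadaget), so the last vowel is not what conditions the rule; the final letter is.
"vakvo" ends in -o. The stems ending in -o (gawito → migawitoul, megfifto → mimegfiftoul, fumko → mifumkoul) add mi- … -ul around the stem.
The other patterns: stems ending in -t add -eka; stems ending in -g add -et; stems ending in -l or -s add the prefix zu-.
So vakvo → mivakvoul.

mivakvoul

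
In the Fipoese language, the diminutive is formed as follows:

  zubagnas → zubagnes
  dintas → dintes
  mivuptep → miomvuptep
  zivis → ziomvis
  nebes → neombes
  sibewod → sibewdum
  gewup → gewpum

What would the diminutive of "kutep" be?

"kutep" has last vowel 'e'. The stems whose last vowel is 'e' (mivuptep → miomvuptep, nebes → neombes) insert -om- after the first vowel.
The other patterns: stems whose last vowel is 'a' change the last vowel to 'e'; stems whose last vowel is 'o' or 'u' delete the last vowel and add -um.
So kutep → kuomtep.

kuomtep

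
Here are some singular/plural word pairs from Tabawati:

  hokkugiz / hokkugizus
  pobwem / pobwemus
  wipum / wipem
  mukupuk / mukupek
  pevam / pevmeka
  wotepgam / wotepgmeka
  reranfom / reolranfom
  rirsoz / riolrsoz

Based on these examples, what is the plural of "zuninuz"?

pobwem and wipum both end in -m yet inflect differently (pobwemus, wipem), so the final letter is not what conditions the rule; the last vowel is.
"zuninuz" has last vowel 'u'. The stems whose last vowel is 'u' (wipum → wipem, mukupuk → mukupek) change the last vowel to 'e'.
So zuninuz → zuninez.

zuninez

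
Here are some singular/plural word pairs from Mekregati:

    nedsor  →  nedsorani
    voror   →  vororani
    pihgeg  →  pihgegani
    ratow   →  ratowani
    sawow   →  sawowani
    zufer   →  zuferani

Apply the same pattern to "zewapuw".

Every pair shown (nedsor → nedsorani, voror → vororani, pihgeg → pihgegani, …) follows the same rule: add -ani.
So zewapuw → zewapuwani.

zewapuwani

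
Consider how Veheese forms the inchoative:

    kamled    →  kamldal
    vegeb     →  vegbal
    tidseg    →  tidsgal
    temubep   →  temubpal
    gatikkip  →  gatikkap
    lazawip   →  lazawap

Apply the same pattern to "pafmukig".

temubep and gatikkip both end in -p yet inflect differently (temubpal, gatikkap), so the final letter is not what conditions the rule; the last vowel is.
"pafmukig" has last vowel 'i'. The stems whose last vowel is 'i' (gatikkip → gatikkap, lazawip → lazawap) change the last vowel to 'a'.
So pafmukig → pafmukag.

pafmukag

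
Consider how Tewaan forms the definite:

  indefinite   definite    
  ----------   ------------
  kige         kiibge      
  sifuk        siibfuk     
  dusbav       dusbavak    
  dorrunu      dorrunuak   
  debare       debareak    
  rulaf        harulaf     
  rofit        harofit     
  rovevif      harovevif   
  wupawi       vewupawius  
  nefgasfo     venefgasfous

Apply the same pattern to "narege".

venaregeus

"narege" begins with n-. The one such stem in the data (nefgasfo → venefgasfous) adds ve- … -us around the stem, so the same rule applies.
The other patterns: stems beginning with k- or s- insert -ib- after the first vowel; stems beginning with d- add -ak; stems beginning with r- add the prefix ha-.
So narege → venaregeus.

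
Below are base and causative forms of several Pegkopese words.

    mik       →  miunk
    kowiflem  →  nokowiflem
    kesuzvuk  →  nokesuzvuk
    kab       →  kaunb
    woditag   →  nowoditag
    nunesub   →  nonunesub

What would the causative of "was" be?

wauns

kesuzvuk and mik both end in -k yet inflect differently (nokesuzvuk, miunk), so the final letter is not what conditions the rule; the number of vowels is.
"was" has 1 vowel. The stems with 1 vowel (mik → miunk, kab → kaunb) insert -un- after the first vowel.
So was → wauns.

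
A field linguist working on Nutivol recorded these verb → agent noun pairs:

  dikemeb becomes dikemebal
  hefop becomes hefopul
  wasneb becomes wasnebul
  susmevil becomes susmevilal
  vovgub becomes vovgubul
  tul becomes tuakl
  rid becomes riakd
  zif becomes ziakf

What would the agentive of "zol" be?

zoakl

tul and susmevil both end in -l yet inflect differently (tuakl, susmevilal), so the final letter is not what conditions the rule; the number of vowels is.
"zol" has 1 vowel. The stems with 1 vowel (rid → riakd, tul → tuakl, zif → ziakf) insert -ak- after the first vowel.
The other patterns: stems with 2 vowels add -ul; stems with 3 vowels add -al.
So zol → zoakl.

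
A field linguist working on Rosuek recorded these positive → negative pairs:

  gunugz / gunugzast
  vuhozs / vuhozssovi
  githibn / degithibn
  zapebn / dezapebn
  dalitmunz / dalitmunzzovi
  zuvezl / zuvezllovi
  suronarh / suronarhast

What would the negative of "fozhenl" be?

gunugz and dalitmunz both end in -z yet inflect differently (gunugzast, dalitmunzzovi), so the final letter is not what conditions the rule; the second-to-last letter is.
"fozhenl" has second-to-last letter 'n'. The one such stem in the data (dalitmunz → dalitmunzzovi) doubles the final consonant and adds -ovi (as do zuvezl, vuhozs), so the same rule applies.
So fozhenl → fozhenllovi.

fozhenllovi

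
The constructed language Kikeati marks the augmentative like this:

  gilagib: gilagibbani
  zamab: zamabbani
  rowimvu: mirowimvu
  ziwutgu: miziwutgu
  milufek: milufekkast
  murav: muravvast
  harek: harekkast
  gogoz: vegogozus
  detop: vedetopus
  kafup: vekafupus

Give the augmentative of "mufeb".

mufebbani

zamab and murav both have last vowel 'a' yet inflect differently (zamabbani, muravvast), so the last vowel is not what conditions the rule; the final letter is.
"mufeb" ends in -b. The stems ending in -b (gilagib → gilagibbani, zamab → zamabbani) double the final consonant and add -ani.
So mufeb → mufebbani.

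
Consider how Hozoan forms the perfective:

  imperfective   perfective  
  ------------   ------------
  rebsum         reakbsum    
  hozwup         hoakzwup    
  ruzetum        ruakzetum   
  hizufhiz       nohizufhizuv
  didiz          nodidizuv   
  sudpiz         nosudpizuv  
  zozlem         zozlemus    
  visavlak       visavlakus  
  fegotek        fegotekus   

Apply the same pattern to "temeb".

rebsum and zozlem both end in -m yet inflect differently (reakbsum, zozlemus), so the final letter is not what conditions the rule; the last vowel is.
"temeb" has last vowel 'e'. The stems whose last vowel is 'e' (zozlem → zozlemus, fegotek → fegotekus) add -us.
The other patterns: stems whose last vowel is 'u' insert -ak- after the first vowel; stems whose last vowel is 'i' add no- … -uv around the stem.
So temeb → temebus.

temebus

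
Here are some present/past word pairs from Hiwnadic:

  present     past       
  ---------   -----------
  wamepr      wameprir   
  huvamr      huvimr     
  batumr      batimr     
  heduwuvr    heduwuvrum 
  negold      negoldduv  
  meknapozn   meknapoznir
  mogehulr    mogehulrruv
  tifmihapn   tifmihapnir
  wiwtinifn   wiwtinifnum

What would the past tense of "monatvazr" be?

mogehulr and huvamr both end in -r yet inflect differently (mogehulrruv, huvimr), so the final letter is not what conditions the rule; the second-to-last letter is.
"monatvazr" has second-to-last letter 'z'. The one such stem in the data (meknapozn → meknapoznir) adds -ir, so the same rule applies.
The other patterns: stems whose second-to-last letter is 'l' double the final consonant and add -uv; stems whose second-to-last letter is 'm' change the last vowel to 'i'; stems whose second-to-last letter is 'f' or 'v' add -um.
So monatvazr → monatvazrir.

monatvazrir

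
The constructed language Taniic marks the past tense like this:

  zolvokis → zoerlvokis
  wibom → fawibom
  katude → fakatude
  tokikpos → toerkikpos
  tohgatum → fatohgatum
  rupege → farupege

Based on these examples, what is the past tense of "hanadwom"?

"hanadwom" ends in -m. The stems ending in -m (tohgatum → fatohgatum, wibom → fawibom) add the prefix fa-.
So hanadwom → fahanadwom.

fahanadwom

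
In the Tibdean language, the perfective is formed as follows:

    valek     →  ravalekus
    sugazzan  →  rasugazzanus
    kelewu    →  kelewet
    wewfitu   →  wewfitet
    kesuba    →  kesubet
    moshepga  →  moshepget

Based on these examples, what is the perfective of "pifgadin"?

sugazzan and moshepga both have last vowel 'a' yet inflect differently (rasugazzanus, moshepget), so the last vowel is not what conditions the rule; whether the stem ends in a vowel or a consonant is.
"pifgadin" ends in a consonant. The stems ending in a consonant (sugazzan → rasugazzanus, valek → ravalekus) add ra- … -us around the stem.
The other pattern: stems ending in a vowel drop the final letter and add -et.
So pifgadin → rapifgadinus.

rapifgadinus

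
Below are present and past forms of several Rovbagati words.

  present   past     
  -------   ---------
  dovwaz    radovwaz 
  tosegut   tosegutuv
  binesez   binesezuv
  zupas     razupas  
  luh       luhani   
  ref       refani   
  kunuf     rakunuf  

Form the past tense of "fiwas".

rafiwas

ref and kunuf both end in -f yet inflect differently (refani, rakunuf), so the final letter is not what conditions the rule; the number of vowels is.
"fiwas" has 2 vowels. The stems with 2 vowels (kunuf → rakunuf, zupas → razupas, dovwaz → radovwaz) add the prefix ra-.
The other patterns: stems with 1 vowel add -ani; stems with 3 vowels add -uv.
So fiwas → rafiwas.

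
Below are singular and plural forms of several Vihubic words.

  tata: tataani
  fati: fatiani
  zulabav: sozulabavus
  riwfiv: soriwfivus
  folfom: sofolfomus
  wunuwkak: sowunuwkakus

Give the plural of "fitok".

"fitok" ends in a consonant. The stems ending in a consonant (zulabav → sozulabavus, riwfiv → soriwfivus, folfom → sofolfomus) add so- … -us around the stem.
The other pattern: stems ending in a vowel add -ani.
So fitok → sofitokus.

sofitokus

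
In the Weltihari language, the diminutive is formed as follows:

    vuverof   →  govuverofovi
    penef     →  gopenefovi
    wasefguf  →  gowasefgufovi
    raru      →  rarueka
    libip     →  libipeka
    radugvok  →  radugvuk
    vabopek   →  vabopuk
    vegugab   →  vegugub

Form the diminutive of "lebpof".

wasefguf and raru both have last vowel 'u' yet inflect differently (gowasefgufovi, rarueka), so the last vowel is not what conditions the rule; the final letter is.
"lebpof" ends in -f. The stems ending in -f (vuverof → govuverofovi, penef → gopenefovi, wasefguf → gowasefgufovi) add go- … -ovi around the stem.
The other patterns: stems ending in -p or -u add -eka; stems ending in -b or -k change the last vowel to 'u'.
So lebpof → golebpofovi.

golebpofovi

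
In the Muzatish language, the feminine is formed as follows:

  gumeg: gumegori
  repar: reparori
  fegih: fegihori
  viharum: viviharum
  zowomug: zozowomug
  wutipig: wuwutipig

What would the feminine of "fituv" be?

fituvori

gumeg and zowomug both end in -g yet inflect differently (gumegori, zozowomug), so the final letter is not what conditions the rule; the number of vowels is.
"fituv" has 2 vowels. The stems with 2 vowels (gumeg → gumegori, repar → reparori, fegih → fegihori) add -ori.
So fituv → fituvori.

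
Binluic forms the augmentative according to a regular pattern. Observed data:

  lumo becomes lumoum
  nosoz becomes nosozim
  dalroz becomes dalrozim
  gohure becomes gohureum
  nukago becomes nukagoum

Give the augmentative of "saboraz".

saborazim

dalroz and nukago both have last vowel 'o' yet inflect differently (dalrozim, nukagoum), so the last vowel is not what conditions the rule; the final letter is.
"saboraz" ends in -z. The stems ending in -z (dalroz → dalrozim, nosoz → nosozim) add -im.
The other pattern: stems ending in -e or -o add -um.
So saboraz → saborazim.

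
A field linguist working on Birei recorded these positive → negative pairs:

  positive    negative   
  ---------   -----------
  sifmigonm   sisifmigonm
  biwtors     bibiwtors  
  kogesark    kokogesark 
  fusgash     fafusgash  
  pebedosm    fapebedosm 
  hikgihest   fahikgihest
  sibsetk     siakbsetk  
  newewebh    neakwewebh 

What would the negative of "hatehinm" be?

hahatehinm

"hatehinm" has second-to-last letter 'n'. The one such stem in the data (sifmigonm → sisifmigonm) repeats the first consonant+vowel as a prefix (as do biwtors, kogesark), so the same rule applies.
So hatehinm → hahatehinm.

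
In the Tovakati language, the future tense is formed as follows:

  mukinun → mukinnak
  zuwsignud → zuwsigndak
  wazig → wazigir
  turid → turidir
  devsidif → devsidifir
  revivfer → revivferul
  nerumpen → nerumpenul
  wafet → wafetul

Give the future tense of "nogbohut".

zuwsignud and turid both end in -d yet inflect differently (zuwsigndak, turidir), so the final letter is not what conditions the rule; the last vowel is.
"nogbohut" has last vowel 'u'. The stems whose last vowel is 'u' (mukinun → mukinnak, zuwsignud → zuwsigndak) delete the last vowel and add -ak.
So nogbohut → nogbohtak.

nogbohtak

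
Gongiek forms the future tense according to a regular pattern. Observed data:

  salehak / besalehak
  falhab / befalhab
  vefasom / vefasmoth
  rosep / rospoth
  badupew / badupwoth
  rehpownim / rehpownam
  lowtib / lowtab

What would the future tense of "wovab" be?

"wovab" has last vowel 'a'. The stems whose last vowel is 'a' (salehak → besalehak, falhab → befalhab) add the prefix be-.
The other patterns: stems whose last vowel is 'e' or 'o' delete the last vowel and add -oth; stems whose last vowel is 'i' change the last vowel to 'a'.
So wovab → bewovab.

bewovab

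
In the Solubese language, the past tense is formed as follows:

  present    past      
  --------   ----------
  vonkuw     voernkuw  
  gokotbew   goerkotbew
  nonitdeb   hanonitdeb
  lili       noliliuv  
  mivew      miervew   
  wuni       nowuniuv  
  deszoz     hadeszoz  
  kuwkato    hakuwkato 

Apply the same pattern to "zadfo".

hazadfo

"zadfo" ends in -o. The one such stem in the data (kuwkato → hakuwkato) adds the prefix ha-, so the same rule applies.
So zadfo → hazadfo.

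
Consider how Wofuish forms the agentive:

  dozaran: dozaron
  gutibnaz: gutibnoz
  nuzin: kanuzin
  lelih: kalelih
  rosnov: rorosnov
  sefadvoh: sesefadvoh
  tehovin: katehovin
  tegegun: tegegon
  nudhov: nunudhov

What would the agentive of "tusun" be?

sefadvoh and lelih both end in -h yet inflect differently (sesefadvoh, kalelih), so the final letter is not what conditions the rule; the last vowel is.
"tusun" has last vowel 'u'. The one such stem in the data (tegegun → tegegon) changes the last vowel to 'o' (as do gutibnaz, dozaran), so the same rule applies.
The other patterns: stems whose last vowel is 'o' repeat the first consonant+vowel as a prefix; stems whose last vowel is 'i' add the prefix ka-.
So tusun → tuson.

tuson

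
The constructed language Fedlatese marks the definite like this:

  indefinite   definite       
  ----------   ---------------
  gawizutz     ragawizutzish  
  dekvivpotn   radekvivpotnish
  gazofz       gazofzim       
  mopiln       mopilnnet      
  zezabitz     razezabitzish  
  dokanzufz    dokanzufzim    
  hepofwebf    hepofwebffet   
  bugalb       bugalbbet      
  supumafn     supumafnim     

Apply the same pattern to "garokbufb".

garokbufbim

zezabitz and dokanzufz both end in -z yet inflect differently (razezabitzish, dokanzufzim), so the final letter is not what conditions the rule; the second-to-last letter is.
"garokbufb" has second-to-last letter 'f'. The stems whose second-to-last letter is 'f' (dokanzufz → dokanzufzim, gazofz → gazofzim, supumafn → supumafnim) add -im.
The other patterns: stems whose second-to-last letter is 't' add ra- … -ish around the stem; stems whose second-to-last letter is 'b' or 'l' double the final consonant and add -et.
So garokbufb → garokbufbim.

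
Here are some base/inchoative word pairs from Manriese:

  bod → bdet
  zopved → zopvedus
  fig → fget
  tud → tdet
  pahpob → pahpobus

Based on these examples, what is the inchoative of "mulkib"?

mulkibus

bod and zopved both end in -d yet inflect differently (bdet, zopvedus), so the final letter is not what conditions the rule; the number of vowels is.
"mulkib" has 2 vowels. The stems with 2 vowels (zopved → zopvedus, pahpob → pahpobus) add -us.
The other pattern: stems with 1 vowel delete the last vowel and add -et.
So mulkib → mulkibus.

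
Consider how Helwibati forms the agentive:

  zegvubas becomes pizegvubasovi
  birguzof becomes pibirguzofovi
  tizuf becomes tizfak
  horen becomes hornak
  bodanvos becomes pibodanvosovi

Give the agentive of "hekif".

"hekif" has 2 vowels. The stems with 2 vowels (tizuf → tizfak, horen → hornak) delete the last vowel and add -ak.
So hekif → hekfak.

hekfak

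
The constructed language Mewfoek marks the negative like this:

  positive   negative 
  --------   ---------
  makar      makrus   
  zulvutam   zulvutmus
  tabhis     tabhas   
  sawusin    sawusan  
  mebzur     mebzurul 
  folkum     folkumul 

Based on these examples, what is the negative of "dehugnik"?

"dehugnik" has last vowel 'i'. The stems whose last vowel is 'i' (tabhis → tabhas, sawusin → sawusan) change the last vowel to 'a'.
So dehugnik → dehugnak.

dehugnak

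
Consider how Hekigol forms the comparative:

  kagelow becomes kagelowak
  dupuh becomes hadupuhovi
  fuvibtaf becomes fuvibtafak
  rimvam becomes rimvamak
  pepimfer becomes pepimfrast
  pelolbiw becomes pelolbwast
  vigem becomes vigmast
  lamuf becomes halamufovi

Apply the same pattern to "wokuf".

hawokufovi

vigem and rimvam both end in -m yet inflect differently (vigmast, rimvamak), so the final letter is not what conditions the rule; the last vowel is.
"wokuf" has last vowel 'u'. The stems whose last vowel is 'u' (dupuh → hadupuhovi, lamuf → halamufovi) add ha- … -ovi around the stem.
So wokuf → hawokufovi.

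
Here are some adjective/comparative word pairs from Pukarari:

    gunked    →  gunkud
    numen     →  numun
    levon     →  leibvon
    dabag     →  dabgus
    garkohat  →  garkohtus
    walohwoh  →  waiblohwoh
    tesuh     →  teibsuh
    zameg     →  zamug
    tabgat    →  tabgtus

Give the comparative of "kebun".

numen and levon both end in -n yet inflect differently (numun, leibvon), so the final letter is not what conditions the rule; the last vowel is.
"kebun" has last vowel 'u'. The one such stem in the data (tesuh → teibsuh) inserts -ib- after the first vowel (as do levon, walohwoh), so the same rule applies.
So kebun → keibbun.

keibbun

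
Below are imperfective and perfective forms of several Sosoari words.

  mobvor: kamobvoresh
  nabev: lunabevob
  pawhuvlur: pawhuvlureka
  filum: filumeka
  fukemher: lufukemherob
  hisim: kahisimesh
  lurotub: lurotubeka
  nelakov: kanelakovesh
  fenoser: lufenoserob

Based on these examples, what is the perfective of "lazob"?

fukemher and pawhuvlur both end in -r yet inflect differently (lufukemherob, pawhuvlureka), so the final letter is not what conditions the rule; the last vowel is.
"lazob" has last vowel 'o'. The stems whose last vowel is 'o' (mobvor → kamobvoresh, nelakov → kanelakovesh) add ka- … -esh around the stem.
The other patterns: stems whose last vowel is 'e' add lu- … -ob around the stem; stems whose last vowel is 'u' add -eka.
So lazob → kalazobesh.

kalazobesh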